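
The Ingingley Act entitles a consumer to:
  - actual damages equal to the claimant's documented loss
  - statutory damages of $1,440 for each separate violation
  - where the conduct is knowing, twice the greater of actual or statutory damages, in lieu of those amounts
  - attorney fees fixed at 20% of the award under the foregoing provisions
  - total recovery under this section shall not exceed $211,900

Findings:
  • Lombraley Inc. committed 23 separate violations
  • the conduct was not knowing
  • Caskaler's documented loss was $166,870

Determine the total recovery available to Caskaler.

Statutory damages: 23 × $1,440 = $33,120
Conduct not knowing: the in-lieu enhancement does not apply.
Actual plus statutory damages: $166,870 + $33,120 = $199,990
Attorney fees: 20% of $199,990 = $39,998
Total before cap: $199,990 + $39,998 = $239,988
Cap at $211,900: $239,988 exceeds the cap → $211,900

Total recovery: $211,900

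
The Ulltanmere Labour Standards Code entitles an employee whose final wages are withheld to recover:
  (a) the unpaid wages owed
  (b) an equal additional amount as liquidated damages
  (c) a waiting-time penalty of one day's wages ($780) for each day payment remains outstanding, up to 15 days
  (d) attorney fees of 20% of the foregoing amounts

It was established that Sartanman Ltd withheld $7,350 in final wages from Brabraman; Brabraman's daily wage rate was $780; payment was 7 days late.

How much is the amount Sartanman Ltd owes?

Liquidated damages (equal amount): $7,350
Penalty days: min(7, 15) = 7
Waiting-time penalty: 7 × $780 = $5,460
Subtotal: $7,350 + $7,350 + $5,460 = $20,160
Attorney fees: 20% of $20,160 = $4,032
Total award: $20,160 + $4,032 = $24,192

$24,192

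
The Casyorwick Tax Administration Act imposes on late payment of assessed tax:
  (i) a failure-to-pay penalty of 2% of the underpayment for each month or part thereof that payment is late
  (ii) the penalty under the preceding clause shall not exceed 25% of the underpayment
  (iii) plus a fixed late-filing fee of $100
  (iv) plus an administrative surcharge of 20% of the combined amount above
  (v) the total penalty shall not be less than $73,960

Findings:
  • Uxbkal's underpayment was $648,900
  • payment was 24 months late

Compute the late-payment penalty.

Penalty: $194,790

Accrued rate: 2% × 24 = 48%, capped at 25% → 25%
Failure-to-pay penalty: 25% of $648,900 = $162,225
Penalty before surcharge: $162,225 + $100 = $162,325
Administrative surcharge: 20% of $162,325 = $32,465
Total penalty: $162,325 + $32,465 = $194,790
Minimum $73,960: $194,790 meets the minimum, no increase.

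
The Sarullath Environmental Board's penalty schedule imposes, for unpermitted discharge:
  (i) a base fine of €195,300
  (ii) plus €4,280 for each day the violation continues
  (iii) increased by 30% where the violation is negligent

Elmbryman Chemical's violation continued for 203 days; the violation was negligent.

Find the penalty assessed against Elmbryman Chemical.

Civil penalty: €1,383,382

Per-day component: 203 × €4,280 = €868,840
Base plus per-day: €195,300 + €868,840 = €1,064,140
Enhancement: 30% of €1,064,140 = €319,242
Enhanced fine: €1,064,140 + €319,242 = €1,383,382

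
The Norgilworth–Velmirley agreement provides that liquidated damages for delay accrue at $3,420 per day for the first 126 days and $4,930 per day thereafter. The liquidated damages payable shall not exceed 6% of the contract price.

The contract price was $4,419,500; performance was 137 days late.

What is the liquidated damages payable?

$265,170

First 126 days: 126 × $3,420 = $430,920
Remaining days: (137 − 126) × $4,930 = $54,230
Accrued per-day damages: $430,920 + $54,230 = $485,150
Cap: 6% of $4,419,500 = $265,170
Cap at $265,170: $485,150 exceeds the cap → $265,170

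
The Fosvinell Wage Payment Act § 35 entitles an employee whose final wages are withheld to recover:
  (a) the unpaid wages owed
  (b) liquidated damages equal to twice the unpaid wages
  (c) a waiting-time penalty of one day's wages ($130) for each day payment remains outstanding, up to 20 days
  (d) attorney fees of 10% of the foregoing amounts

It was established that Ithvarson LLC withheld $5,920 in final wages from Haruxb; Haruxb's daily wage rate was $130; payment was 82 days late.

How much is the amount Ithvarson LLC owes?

Doubled: 2 × $5,920 = $11,840
Penalty days: min(82, 20) = 20
Waiting-time penalty: 20 × $130 = $2,600
Subtotal: $5,920 + $11,840 + $2,600 = $20,360
Attorney fees: 10% of $20,360 = $2,036
Total award: $20,360 + $2,036 = $22,396

$22,396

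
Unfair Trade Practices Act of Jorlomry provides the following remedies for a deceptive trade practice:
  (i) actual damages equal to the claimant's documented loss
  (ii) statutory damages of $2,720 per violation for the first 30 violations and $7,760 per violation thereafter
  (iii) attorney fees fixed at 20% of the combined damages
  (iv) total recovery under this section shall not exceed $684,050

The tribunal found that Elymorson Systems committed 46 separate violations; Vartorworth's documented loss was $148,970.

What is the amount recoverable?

First 30 violations: 30 × $2,720 = $81,600
Remaining violations: (46 − 30) × $7,760 = $124,160
Statutory damages: $81,600 + $124,160 = $205,760
Combined damages: $148,970 + $205,760 = $354,730
Attorney fees: 20% of $354,730 = $70,946
Total before cap: $354,730 + $70,946 = $425,676
Cap at $684,050: $425,676 is within the cap, no reduction.

$425,676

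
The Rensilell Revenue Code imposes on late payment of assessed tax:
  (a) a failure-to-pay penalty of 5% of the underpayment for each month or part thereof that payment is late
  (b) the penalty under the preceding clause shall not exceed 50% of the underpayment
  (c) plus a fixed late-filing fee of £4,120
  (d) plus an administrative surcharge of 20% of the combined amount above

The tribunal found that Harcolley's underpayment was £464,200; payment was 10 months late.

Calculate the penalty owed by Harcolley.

Accrued rate: 5% × 10 = 50%, capped at 50% → 50%
Failure-to-pay penalty: 50% of £464,200 = £232,100
Penalty before surcharge: £232,100 + £4,120 = £236,220
Administrative surcharge: 20% of £236,220 = £47,244
Total penalty: £236,220 + £47,244 = £283,464

£283,464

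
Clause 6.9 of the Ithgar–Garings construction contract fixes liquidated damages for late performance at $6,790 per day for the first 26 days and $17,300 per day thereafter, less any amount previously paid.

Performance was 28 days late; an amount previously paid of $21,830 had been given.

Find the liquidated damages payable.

$189,310

First 26 days: 26 × $6,790 = $176,540
Remaining days: (28 − 26) × $17,300 = $34,600
Accrued per-day damages: $176,540 + $34,600 = $211,140
Less amount previously paid: $211,140 − $21,830 = $189,310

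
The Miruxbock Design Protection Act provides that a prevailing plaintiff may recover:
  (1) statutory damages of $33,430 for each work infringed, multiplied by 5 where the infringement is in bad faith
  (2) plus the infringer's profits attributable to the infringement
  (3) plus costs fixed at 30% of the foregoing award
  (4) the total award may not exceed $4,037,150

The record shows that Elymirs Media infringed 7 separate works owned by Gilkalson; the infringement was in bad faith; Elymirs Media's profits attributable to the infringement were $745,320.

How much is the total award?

$2,489,981

Statutory damages: 7 × $33,430 = $234,010
Multiplied by 5: 5 × $234,010 = $1,170,050
Combined award: $1,170,050 + $745,320 = $1,915,370
Costs: 30% of $1,915,370 = $574,611
Award plus costs: $1,915,370 + $574,611 = $2,489,981
Cap at $4,037,150: $2,489,981 is within the cap, no reduction.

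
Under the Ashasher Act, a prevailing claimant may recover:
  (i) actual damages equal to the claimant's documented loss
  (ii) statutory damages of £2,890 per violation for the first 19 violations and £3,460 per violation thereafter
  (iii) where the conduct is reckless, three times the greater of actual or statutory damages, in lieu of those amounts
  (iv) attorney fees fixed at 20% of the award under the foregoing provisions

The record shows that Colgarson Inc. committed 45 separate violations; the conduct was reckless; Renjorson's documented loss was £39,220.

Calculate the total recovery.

£521,532

First 19 violations: 19 × £2,890 = £54,910
Remaining violations: (45 − 19) × £3,460 = £89,960
Statutory damages: £54,910 + £89,960 = £144,870
Greater of actual damages (£39,220) or statutory damages (£144,870): £144,870
Trebled: 3 × £144,870 = £434,610
Attorney fees: 20% of £434,610 = £86,922
Total recovery: £434,610 + £86,922 = £521,532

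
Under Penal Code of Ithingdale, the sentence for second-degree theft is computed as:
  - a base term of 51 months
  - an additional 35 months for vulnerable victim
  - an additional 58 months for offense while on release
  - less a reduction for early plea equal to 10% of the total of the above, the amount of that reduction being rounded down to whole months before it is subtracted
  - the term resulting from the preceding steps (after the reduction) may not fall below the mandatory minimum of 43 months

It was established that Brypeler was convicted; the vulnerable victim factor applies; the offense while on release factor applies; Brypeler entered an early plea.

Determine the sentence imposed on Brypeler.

Sentence: 130 months

Vulnerable victim enhancement: +35 months
Offense while on release enhancement: +58 months
Adjusted term: 51 months + 35 months + 58 months = 144 months
Early plea reduction: 10% of 144 months = 14 months (rounded down)
After reduction: 144 − 14 = 130 months
Minimum 43 months: 130 months meets the minimum, no increase.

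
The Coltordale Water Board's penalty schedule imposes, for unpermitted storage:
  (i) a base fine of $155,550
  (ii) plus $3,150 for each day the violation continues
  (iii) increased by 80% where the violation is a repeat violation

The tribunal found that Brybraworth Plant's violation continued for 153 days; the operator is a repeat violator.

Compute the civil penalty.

Per-day component: 153 × $3,150 = $481,950
Base plus per-day: $155,550 + $481,950 = $637,500
Enhancement: 80% of $637,500 = $510,000
Enhanced fine: $637,500 + $510,000 = $1,147,500

$1,147,500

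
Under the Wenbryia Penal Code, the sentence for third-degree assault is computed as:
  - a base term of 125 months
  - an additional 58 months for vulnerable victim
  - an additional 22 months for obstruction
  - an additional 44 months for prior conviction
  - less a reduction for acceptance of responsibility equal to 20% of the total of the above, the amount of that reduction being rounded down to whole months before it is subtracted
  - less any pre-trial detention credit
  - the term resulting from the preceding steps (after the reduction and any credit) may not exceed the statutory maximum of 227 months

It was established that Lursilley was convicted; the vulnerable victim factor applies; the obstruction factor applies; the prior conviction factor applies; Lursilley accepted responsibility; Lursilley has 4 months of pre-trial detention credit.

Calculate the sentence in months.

196 months

Vulnerable victim enhancement: +58 months
Obstruction enhancement: +22 months
Prior conviction enhancement: +44 months
Adjusted term: 125 months + 58 months + 22 months + 44 months = 249 months
Acceptance of responsibility reduction: 20% of 249 months = 49 months (rounded down)
After reduction: 249 − 49 = 200 months
Less pre-trial detention credit: 200 months − 4 months = 196 months
Cap at 227 months: 196 months is within the cap, no reduction.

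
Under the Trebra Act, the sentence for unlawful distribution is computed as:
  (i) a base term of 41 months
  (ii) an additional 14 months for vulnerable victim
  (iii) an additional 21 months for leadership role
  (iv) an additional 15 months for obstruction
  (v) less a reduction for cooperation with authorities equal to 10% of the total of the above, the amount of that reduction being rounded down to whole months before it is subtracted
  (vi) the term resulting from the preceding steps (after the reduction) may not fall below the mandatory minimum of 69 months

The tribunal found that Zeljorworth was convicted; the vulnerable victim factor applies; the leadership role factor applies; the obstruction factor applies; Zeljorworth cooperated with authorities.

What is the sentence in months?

82 months

Vulnerable victim enhancement: +14 months
Leadership role enhancement: +21 months
Obstruction enhancement: +15 months
Adjusted term: 41 months + 14 months + 21 months + 15 months = 91 months
Cooperation with authorities reduction: 10% of 91 months = 9 months (rounded down)
After reduction: 91 − 9 = 82 months
Minimum 69 months: 82 months meets the minimum, no increase.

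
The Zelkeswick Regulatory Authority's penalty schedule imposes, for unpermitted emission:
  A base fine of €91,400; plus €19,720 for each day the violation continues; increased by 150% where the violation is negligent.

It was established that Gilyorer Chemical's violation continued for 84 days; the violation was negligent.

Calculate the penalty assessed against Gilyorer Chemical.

Per-day component: 84 × €19,720 = €1,656,480
Base plus per-day: €91,400 + €1,656,480 = €1,747,880
Enhancement: 150% of €1,747,880 = €2,621,820
Enhanced fine: €1,747,880 + €2,621,820 = €4,369,700

€4,369,700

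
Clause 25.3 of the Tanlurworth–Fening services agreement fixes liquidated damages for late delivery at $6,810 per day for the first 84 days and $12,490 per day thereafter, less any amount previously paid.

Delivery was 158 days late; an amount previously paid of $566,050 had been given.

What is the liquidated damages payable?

$930,250

First 84 days: 84 × $6,810 = $572,040
Remaining days: (158 − 84) × $12,490 = $924,260
Accrued per-day damages: $572,040 + $924,260 = $1,496,300
Less amount previously paid: $1,496,300 − $566,050 = $930,250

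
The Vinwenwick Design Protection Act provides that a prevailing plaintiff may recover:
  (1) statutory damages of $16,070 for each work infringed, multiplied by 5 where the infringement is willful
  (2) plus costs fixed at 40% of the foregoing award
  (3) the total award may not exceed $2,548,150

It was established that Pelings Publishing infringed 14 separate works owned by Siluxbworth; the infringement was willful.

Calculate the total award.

$1,574,860

Statutory damages: 14 × $16,070 = $224,980
Multiplied by 5: 5 × $224,980 = $1,124,900
Costs: 40% of $1,124,900 = $449,960
Award plus costs: $1,124,900 + $449,960 = $1,574,860
Cap at $2,548,150: $1,574,860 is within the cap, no reduction.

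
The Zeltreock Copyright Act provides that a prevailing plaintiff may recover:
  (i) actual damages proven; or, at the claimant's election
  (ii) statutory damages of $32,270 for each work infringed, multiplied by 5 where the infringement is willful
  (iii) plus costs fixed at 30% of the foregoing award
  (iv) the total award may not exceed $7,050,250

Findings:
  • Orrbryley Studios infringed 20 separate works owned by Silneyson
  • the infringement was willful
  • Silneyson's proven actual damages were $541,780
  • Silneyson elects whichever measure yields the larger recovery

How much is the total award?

$4,195,100

Statutory damages: 20 × $32,270 = $645,400
Multiplied by 5: 5 × $645,400 = $3,227,000
Greater of actual damages ($541,780) or enhanced statutory damages ($3,227,000): $3,227,000
Costs: 30% of $3,227,000 = $968,100
Award plus costs: $3,227,000 + $968,100 = $4,195,100
Cap at $7,050,250: $4,195,100 is within the cap, no reduction.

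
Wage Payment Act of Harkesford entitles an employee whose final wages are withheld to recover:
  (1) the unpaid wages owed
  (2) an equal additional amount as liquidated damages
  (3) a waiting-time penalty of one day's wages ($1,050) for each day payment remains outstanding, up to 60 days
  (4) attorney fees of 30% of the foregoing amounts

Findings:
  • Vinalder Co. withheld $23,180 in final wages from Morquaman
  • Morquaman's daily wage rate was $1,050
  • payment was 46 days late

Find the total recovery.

$123,058

Liquidated damages (equal amount): $23,180
Penalty days: min(46, 60) = 46
Waiting-time penalty: 46 × $1,050 = $48,300
Subtotal: $23,180 + $23,180 + $48,300 = $94,660
Attorney fees: 30% of $94,660 = $28,398
Total award: $94,660 + $28,398 = $123,058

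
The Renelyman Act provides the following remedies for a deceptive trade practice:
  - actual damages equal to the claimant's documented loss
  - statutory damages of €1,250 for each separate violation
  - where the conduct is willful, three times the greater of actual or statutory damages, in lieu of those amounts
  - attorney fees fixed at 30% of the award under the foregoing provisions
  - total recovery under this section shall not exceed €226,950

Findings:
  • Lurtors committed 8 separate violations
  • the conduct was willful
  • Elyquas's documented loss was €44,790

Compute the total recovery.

€174,681

Statutory damages: 8 × €1,250 = €10,000
Greater of actual damages (€44,790) or statutory damages (€10,000): €44,790
Trebled: 3 × €44,790 = €134,370
Attorney fees: 30% of €134,370 = €40,311
Total before cap: €134,370 + €40,311 = €174,681
Cap at €226,950: €174,681 is within the cap, no reduction.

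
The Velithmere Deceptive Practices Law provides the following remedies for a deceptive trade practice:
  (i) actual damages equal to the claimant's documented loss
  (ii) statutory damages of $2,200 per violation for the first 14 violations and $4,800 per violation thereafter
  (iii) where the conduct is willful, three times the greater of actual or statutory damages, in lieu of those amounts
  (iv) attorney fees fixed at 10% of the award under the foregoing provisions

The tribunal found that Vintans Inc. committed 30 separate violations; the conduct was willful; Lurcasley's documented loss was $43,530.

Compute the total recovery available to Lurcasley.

$355,080

First 14 violations: 14 × $2,200 = $30,800
Remaining violations: (30 − 14) × $4,800 = $76,800
Statutory damages: $30,800 + $76,800 = $107,600
Greater of actual damages ($43,530) or statutory damages ($107,600): $107,600
Trebled: 3 × $107,600 = $322,800
Attorney fees: 10% of $322,800 = $32,280
Total recovery: $322,800 + $32,280 = $355,080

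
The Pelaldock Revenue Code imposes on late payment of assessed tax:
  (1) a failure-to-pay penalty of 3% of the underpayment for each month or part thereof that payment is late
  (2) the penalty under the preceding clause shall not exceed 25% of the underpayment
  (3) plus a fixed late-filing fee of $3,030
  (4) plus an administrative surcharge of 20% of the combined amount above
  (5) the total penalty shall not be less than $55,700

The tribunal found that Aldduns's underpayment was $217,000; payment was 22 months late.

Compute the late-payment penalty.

Accrued rate: 3% × 22 = 66%, capped at 25% → 25%
Failure-to-pay penalty: 25% of $217,000 = $54,250
Penalty before surcharge: $54,250 + $3,030 = $57,280
Administrative surcharge: 20% of $57,280 = $11,456
Total penalty: $57,280 + $11,456 = $68,736
Minimum $55,700: $68,736 meets the minimum, no increase.

$68,736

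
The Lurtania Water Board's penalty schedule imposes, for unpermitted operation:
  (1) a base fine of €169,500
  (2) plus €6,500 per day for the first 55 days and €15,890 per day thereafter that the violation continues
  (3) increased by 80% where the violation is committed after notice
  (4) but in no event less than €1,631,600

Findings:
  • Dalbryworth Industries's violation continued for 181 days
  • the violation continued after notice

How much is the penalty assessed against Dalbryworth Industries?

First 55 days: 55 × €6,500 = €357,500
Remaining days: (181 − 55) × €15,890 = €2,002,140
Per-day component: €357,500 + €2,002,140 = €2,359,640
Base plus per-day: €169,500 + €2,359,640 = €2,529,140
Enhancement: 80% of €2,529,140 = €2,023,312
Enhanced fine: €2,529,140 + €2,023,312 = €4,552,452
Minimum €1,631,600: €4,552,452 meets the minimum, no increase.

Civil penalty: €4,552,452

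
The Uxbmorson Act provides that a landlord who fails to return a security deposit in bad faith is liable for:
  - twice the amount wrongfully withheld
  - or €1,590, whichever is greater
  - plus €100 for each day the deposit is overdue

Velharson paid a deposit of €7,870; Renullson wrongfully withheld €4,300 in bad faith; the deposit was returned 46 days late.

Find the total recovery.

€13,200

Doubled: 2 × €4,300 = €8,600
Minimum €1,590: €8,600 meets the minimum, no increase.
Late-return penalty: 46 × €100 = €4,600
Damages plus late penalty: €8,600 + €4,600 = €13,200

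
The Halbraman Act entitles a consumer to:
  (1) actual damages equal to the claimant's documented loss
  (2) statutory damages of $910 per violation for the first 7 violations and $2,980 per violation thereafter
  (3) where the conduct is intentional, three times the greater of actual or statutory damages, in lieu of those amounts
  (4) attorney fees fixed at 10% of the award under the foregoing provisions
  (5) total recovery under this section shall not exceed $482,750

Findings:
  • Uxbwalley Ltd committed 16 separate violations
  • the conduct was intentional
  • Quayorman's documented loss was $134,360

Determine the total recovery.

$443,388

First 7 violations: 7 × $910 = $6,370
Remaining violations: (16 − 7) × $2,980 = $26,820
Statutory damages: $6,370 + $26,820 = $33,190
Greater of actual damages ($134,360) or statutory damages ($33,190): $134,360
Trebled: 3 × $134,360 = $403,080
Attorney fees: 10% of $403,080 = $40,308
Total before cap: $403,080 + $40,308 = $443,388
Cap at $482,750: $443,388 is within the cap, no reduction.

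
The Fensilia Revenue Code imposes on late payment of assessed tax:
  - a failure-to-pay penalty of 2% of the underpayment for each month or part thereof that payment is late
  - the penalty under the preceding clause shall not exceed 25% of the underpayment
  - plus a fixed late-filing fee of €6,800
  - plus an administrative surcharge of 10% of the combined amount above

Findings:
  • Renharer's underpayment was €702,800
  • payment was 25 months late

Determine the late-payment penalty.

€200,750

Accrued rate: 2% × 25 = 50%, capped at 25% → 25%
Failure-to-pay penalty: 25% of €702,800 = €175,700
Penalty before surcharge: €175,700 + €6,800 = €182,500
Administrative surcharge: 10% of €182,500 = €18,250
Total penalty: €182,500 + €18,250 = €200,750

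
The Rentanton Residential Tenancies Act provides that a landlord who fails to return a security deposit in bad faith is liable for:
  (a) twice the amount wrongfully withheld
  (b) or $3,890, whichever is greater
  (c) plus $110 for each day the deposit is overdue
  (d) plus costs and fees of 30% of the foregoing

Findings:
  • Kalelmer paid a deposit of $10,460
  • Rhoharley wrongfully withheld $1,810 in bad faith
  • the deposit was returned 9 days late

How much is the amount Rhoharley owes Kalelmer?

$6,344

Doubled: 2 × $1,810 = $3,620
Minimum $3,890: $3,620 is below the minimum → $3,890
Late-return penalty: 9 × $110 = $990
Damages plus late penalty: $3,890 + $990 = $4,880
Costs and fees: 30% of $4,880 = $1,464
Total recovery: $4,880 + $1,464 = $6,344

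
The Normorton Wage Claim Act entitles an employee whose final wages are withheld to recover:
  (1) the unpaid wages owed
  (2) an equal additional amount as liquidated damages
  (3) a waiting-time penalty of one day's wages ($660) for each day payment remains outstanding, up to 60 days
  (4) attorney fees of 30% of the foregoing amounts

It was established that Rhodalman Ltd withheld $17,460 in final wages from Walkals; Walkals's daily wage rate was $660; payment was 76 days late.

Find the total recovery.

Liquidated damages (equal amount): $17,460
Penalty days: min(76, 60) = 60
Waiting-time penalty: 60 × $660 = $39,600
Subtotal: $17,460 + $17,460 + $39,600 = $74,520
Attorney fees: 30% of $74,520 = $22,356
Total award: $74,520 + $22,356 = $96,876

$96,876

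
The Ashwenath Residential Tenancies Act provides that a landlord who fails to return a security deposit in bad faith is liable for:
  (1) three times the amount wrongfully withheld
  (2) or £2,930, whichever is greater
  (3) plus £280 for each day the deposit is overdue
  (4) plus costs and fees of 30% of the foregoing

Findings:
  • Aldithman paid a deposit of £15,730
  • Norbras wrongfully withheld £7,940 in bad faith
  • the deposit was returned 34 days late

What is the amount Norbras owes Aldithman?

£43,342

Trebled: 3 × £7,940 = £23,820
Minimum £2,930: £23,820 meets the minimum, no increase.
Late-return penalty: 34 × £280 = £9,520
Damages plus late penalty: £23,820 + £9,520 = £33,340
Costs and fees: 30% of £33,340 = £10,002
Total recovery: £33,340 + £10,002 = £43,342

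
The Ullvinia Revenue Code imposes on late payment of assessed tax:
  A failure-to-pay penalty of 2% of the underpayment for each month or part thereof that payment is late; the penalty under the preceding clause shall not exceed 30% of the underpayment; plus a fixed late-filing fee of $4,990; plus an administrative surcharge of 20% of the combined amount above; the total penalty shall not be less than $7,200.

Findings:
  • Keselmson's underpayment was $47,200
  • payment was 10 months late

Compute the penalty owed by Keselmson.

$17,316

Accrued rate: 2% × 10 = 20%, capped at 30% → 20%
Failure-to-pay penalty: 20% of $47,200 = $9,440
Penalty before surcharge: $9,440 + $4,990 = $14,430
Administrative surcharge: 20% of $14,430 = $2,886
Total penalty: $14,430 + $2,886 = $17,316
Minimum $7,200: $17,316 meets the minimum, no increase.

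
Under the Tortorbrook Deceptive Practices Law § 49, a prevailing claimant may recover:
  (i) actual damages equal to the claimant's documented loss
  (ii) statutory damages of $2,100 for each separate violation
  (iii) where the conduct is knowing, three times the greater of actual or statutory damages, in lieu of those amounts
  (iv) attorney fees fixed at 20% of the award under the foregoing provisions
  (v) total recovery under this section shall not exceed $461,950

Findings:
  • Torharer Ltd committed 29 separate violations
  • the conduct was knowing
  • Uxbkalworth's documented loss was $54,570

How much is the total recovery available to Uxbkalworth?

$219,240

Statutory damages: 29 × $2,100 = $60,900
Greater of actual damages ($54,570) or statutory damages ($60,900): $60,900
Trebled: 3 × $60,900 = $182,700
Attorney fees: 20% of $182,700 = $36,540
Total before cap: $182,700 + $36,540 = $219,240
Cap at $461,950: $219,240 is within the cap, no reduction.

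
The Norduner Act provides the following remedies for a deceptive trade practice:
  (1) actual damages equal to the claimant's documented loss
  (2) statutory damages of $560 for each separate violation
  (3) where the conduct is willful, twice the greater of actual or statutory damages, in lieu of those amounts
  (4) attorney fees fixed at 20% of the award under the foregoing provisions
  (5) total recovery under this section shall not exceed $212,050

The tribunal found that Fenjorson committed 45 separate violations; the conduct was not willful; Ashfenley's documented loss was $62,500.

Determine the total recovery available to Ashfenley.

$105,240

Statutory damages: 45 × $560 = $25,200
Conduct not willful: the in-lieu enhancement does not apply.
Actual plus statutory damages: $62,500 + $25,200 = $87,700
Attorney fees: 20% of $87,700 = $17,540
Total before cap: $87,700 + $17,540 = $105,240
Cap at $212,050: $105,240 is within the cap, no reduction.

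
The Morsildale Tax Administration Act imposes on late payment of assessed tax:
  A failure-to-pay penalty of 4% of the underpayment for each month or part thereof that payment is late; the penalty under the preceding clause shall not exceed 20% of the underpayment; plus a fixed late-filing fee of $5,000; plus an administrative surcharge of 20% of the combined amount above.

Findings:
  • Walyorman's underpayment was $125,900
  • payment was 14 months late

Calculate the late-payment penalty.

Accrued rate: 4% × 14 = 56%, capped at 20% → 20%
Failure-to-pay penalty: 20% of $125,900 = $25,180
Penalty before surcharge: $25,180 + $5,000 = $30,180
Administrative surcharge: 20% of $30,180 = $6,036
Total penalty: $30,180 + $6,036 = $36,216

$36,216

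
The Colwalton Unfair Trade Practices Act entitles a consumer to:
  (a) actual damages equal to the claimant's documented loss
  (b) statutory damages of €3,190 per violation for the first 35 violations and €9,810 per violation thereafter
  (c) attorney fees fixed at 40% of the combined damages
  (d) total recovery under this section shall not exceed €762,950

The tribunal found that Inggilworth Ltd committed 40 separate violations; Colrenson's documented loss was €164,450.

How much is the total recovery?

First 35 violations: 35 × €3,190 = €111,650
Remaining violations: (40 − 35) × €9,810 = €49,050
Statutory damages: €111,650 + €49,050 = €160,700
Combined damages: €164,450 + €160,700 = €325,150
Attorney fees: 40% of €325,150 = €130,060
Total before cap: €325,150 + €130,060 = €455,210
Cap at €762,950: €455,210 is within the cap, no reduction.

Total recovery: €455,210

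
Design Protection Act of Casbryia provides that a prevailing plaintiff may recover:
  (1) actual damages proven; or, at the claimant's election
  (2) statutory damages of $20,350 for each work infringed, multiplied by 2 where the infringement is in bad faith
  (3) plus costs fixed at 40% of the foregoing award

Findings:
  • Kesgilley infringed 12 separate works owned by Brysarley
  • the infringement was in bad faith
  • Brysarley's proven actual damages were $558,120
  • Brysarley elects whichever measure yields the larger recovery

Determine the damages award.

$781,368

Statutory damages: 12 × $20,350 = $244,200
Doubled: 2 × $244,200 = $488,400
Greater of actual damages ($558,120) or enhanced statutory damages ($488,400): $558,120
Costs: 40% of $558,120 = $223,248
Award plus costs: $558,120 + $223,248 = $781,368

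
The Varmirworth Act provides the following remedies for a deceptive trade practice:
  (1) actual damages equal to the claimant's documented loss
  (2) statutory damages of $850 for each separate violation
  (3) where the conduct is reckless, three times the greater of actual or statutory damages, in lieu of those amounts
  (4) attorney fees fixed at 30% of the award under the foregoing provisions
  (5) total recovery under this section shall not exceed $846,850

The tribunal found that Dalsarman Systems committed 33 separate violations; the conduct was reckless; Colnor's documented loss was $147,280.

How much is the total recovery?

Statutory damages: 33 × $850 = $28,050
Greater of actual damages ($147,280) or statutory damages ($28,050): $147,280
Trebled: 3 × $147,280 = $441,840
Attorney fees: 30% of $441,840 = $132,552
Total before cap: $441,840 + $132,552 = $574,392
Cap at $846,850: $574,392 is within the cap, no reduction.

$574,392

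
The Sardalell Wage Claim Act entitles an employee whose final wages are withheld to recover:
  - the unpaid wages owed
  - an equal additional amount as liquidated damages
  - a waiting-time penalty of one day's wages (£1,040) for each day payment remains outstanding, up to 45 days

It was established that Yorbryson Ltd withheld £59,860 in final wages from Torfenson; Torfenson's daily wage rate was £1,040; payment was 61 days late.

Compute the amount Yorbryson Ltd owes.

Liquidated damages (equal amount): £59,860
Penalty days: min(61, 45) = 45
Waiting-time penalty: 45 × £1,040 = £46,800
Total award: £59,860 + £59,860 + £46,800 = £166,520

£166,520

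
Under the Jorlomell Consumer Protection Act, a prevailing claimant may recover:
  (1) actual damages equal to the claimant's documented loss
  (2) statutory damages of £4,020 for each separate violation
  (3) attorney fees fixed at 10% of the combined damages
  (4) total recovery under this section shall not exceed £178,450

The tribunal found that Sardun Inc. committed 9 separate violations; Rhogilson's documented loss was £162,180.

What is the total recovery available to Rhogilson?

£178,450

Statutory damages: 9 × £4,020 = £36,180
Combined damages: £162,180 + £36,180 = £198,360
Attorney fees: 10% of £198,360 = £19,836
Total before cap: £198,360 + £19,836 = £218,196
Cap at £178,450: £218,196 exceeds the cap → £178,450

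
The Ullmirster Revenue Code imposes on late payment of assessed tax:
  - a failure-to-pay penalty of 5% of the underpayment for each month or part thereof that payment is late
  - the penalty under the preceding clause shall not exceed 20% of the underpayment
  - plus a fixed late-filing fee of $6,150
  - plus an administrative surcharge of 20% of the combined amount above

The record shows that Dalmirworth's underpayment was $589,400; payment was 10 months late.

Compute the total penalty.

$148,836

Accrued rate: 5% × 10 = 50%, capped at 20% → 20%
Failure-to-pay penalty: 20% of $589,400 = $117,880
Penalty before surcharge: $117,880 + $6,150 = $124,030
Administrative surcharge: 20% of $124,030 = $24,806
Total penalty: $124,030 + $24,806 = $148,836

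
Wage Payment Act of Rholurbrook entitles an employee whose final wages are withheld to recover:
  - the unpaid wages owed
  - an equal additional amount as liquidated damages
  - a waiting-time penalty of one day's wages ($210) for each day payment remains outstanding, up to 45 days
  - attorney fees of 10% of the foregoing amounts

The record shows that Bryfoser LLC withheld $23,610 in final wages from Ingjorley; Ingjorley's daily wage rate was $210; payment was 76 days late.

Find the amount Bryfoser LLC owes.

Liquidated damages (equal amount): $23,610
Penalty days: min(76, 45) = 45
Waiting-time penalty: 45 × $210 = $9,450
Subtotal: $23,610 + $23,610 + $9,450 = $56,670
Attorney fees: 10% of $56,670 = $5,667
Total award: $56,670 + $5,667 = $62,337

$62,337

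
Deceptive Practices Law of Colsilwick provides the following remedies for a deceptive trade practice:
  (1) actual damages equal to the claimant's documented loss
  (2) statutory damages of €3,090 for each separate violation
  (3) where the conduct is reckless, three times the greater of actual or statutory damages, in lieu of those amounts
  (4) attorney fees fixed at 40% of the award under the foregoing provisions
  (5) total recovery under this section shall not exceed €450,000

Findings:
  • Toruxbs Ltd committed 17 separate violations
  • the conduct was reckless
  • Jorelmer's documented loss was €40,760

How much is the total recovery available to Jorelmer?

Statutory damages: 17 × €3,090 = €52,530
Greater of actual damages (€40,760) or statutory damages (€52,530): €52,530
Trebled: 3 × €52,530 = €157,590
Attorney fees: 40% of €157,590 = €63,036
Total before cap: €157,590 + €63,036 = €220,626
Cap at €450,000: €220,626 is within the cap, no reduction.

€220,626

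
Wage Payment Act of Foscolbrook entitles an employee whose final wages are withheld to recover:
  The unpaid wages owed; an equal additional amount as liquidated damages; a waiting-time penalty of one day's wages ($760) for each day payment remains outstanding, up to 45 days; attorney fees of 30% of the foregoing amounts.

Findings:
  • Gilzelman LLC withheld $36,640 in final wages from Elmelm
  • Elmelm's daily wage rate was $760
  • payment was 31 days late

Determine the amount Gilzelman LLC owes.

Liquidated damages (equal amount): $36,640
Penalty days: min(31, 45) = 31
Waiting-time penalty: 31 × $760 = $23,560
Subtotal: $36,640 + $36,640 + $23,560 = $96,840
Attorney fees: 30% of $96,840 = $29,052
Total award: $96,840 + $29,052 = $125,892

Total award: $125,892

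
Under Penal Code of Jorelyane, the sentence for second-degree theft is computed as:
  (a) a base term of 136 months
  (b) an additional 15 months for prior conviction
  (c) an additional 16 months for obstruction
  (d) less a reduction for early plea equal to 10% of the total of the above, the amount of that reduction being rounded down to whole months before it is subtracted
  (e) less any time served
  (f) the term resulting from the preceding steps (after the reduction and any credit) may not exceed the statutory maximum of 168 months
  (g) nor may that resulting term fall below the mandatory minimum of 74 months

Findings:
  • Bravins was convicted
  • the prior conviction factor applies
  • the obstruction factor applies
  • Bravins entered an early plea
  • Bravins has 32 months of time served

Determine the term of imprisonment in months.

Prior conviction enhancement: +15 months
Obstruction enhancement: +16 months
Adjusted term: 136 months + 15 months + 16 months = 167 months
Early plea reduction: 10% of 167 months = 16 months (rounded down)
After reduction: 167 − 16 = 151 months
Less time served: 151 months − 32 months = 119 months
Cap at 168 months: 119 months is within the cap, no reduction.
Minimum 74 months: 119 months meets the minimum, no increase.

119 months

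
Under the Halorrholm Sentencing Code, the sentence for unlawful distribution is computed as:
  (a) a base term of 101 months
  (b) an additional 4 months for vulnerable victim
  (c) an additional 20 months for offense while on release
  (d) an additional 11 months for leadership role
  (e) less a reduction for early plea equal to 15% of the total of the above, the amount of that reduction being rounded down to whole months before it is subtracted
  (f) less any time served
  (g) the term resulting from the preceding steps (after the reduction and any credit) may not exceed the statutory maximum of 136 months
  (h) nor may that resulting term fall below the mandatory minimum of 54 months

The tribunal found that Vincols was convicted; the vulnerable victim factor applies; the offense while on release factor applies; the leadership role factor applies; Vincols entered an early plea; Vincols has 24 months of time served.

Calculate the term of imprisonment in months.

Sentence: 92 months

Vulnerable victim enhancement: +4 months
Offense while on release enhancement: +20 months
Leadership role enhancement: +11 months
Adjusted term: 101 months + 4 months + 20 months + 11 months = 136 months
Early plea reduction: 15% of 136 months = 20 months (rounded down)
After reduction: 136 − 20 = 116 months
Less time served: 116 months − 24 months = 92 months
Cap at 136 months: 92 months is within the cap, no reduction.
Minimum 54 months: 92 months meets the minimum, no increase.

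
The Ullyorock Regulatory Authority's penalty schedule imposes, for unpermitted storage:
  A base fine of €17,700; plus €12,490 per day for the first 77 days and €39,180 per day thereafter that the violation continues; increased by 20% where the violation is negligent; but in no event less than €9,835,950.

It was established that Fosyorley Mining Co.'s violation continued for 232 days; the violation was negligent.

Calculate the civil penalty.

First 77 days: 77 × €12,490 = €961,730
Remaining days: (232 − 77) × €39,180 = €6,072,900
Per-day component: €961,730 + €6,072,900 = €7,034,630
Base plus per-day: €17,700 + €7,034,630 = €7,052,330
Enhancement: 20% of €7,052,330 = €1,410,466
Enhanced fine: €7,052,330 + €1,410,466 = €8,462,796
Minimum €9,835,950: €8,462,796 is below the minimum → €9,835,950

€9,835,950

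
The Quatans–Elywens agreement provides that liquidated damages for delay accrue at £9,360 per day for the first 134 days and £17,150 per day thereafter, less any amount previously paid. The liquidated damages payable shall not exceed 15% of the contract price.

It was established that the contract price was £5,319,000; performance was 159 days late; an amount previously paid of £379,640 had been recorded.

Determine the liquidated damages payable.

First 134 days: 134 × £9,360 = £1,254,240
Remaining days: (159 − 134) × £17,150 = £428,750
Accrued per-day damages: £1,254,240 + £428,750 = £1,682,990
Less amount previously paid: £1,682,990 − £379,640 = £1,303,350
Cap: 15% of £5,319,000 = £797,850
Cap at £797,850: £1,303,350 exceeds the cap → £797,850

£797,850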